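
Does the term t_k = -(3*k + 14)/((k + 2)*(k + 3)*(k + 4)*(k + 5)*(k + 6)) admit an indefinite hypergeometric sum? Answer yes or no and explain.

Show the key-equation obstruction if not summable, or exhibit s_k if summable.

Step 1: r(k) = (k + 2)*(3*k + 17)/((k + 7)*(3*k + 14)).
A = k + 2, B = k + 7, C = k + 14/3.
Need (k + 2)·f(k+1) − (k + 6)·f(k) = k + 14/3.
d = 4 from the (1,1,1) case.
Solving with deg f ≤ 4: f(k) = k*(k + 4)*(k**2 + 10*k + 31)/90.
R(k) = B(k−1)·f(k)/C(k) = k*(k + 4)*(k + 6)*(k**2 + 10*k + 31)/(30*(3*k + 14)); s_k = R·t_k = k*(-k**2 - 10*k - 31)/(30*(k**3 + 10*k**2 + 31*k + 30)).
Verify: (-3*k - 14)/(k**5 + 20*k**4 + 155*k**3 + 580*k**2 + 1044*k + 720) matches t_k.

Yes. s_k = k*(-k**2 - 10*k - 31)/(30*(k**3 + 10*k**2 + 31*k + 30)).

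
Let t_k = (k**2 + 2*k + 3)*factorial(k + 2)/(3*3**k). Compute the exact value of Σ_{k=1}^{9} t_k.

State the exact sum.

Σ = 21682228/243

Compute t_(k+1)/t_k: get (k + 3)*(2*k + (k + 1)**2 + 5)/(3*(k**2 + 2*k + 3)).
Gosper form: A/B · C(k+1)/C(k) with A=k/3 + 1, B=1, C=k**2 + 2*k + 3.
Set up (k/3 + 1)·f(k+1) − (1)·f(k) − (k**2 + 2*k + 3) = 0.
From deg A=1, deg B=0, deg C=2: d=1.
Solve for f: f(k) = 3*(k + 1) (degree 1 ≤ 1).
R(k) = B(k−1)·f(k)/C(k) = 3*(k + 1)/(k**2 + 2*k + 3); s_k = R·t_k = (k + 1)*factorial(k + 2)/3**k.
Check: Δs_k = (k**2 + 2*k + 3)*factorial(k + 2)/(3*3**k). ✓
Sum = s_(10) − s_(1); s_(10) = 21683200/243, s_(1) = 4 ⇒ 21682228/243.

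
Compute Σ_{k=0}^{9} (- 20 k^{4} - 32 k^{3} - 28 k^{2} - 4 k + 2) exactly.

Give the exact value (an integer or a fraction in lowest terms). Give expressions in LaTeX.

Ratio r(k) = (10*k**4 + 56*k**3 + 122*k**2 + 118*k + 41)/(10*k**4 + 16*k**3 + 14*k**2 + 2*k - 1).
Gosper form: A/B · C(k+1)/C(k) with A=1, B=1, C=k**4 + 8*k**3/5 + 7*k**2/5 + k/5 - 1/10.
Set up (1)·f(k+1) − (1)·f(k) − (k**4 + 8*k**3/5 + 7*k**2/5 + k/5 - 1/10) = 0.
d = 5 from the (0,0,4) case.
Solve for f: f(k) = k**2*(2*k**3 - k**2 - 2)/10 (degree 5 ≤ 5).
Get s_k = R·t_k = 2*k**2*(-2*k**3 + k**2 + 2) with R(k) = B(k−1)f(k)/C(k) = k**2*(2*k**3 - k**2 - 2)/(10*k**4 + 16*k**3 + 14*k**2 + 2*k - 1).
Δs = -20*k**4 - 32*k**3 - 28*k**2 - 4*k + 2, as required.
Σ_(k=0)^(9) t_k = s_(10) − s_(0) = -379600 − (0) = -379600.

Σ = -379600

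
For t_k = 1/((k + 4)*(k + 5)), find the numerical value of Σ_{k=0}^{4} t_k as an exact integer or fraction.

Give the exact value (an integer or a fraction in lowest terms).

The ratio is (k + 4)/(k + 6).
Factor: A=k + 4; B=k + 6; C=1.
Solve (k + 4)·f(k+1) − (k + 5)·f(k) = 1.
d = 1 from the (1,1,0) case.
A polynomial solution: f(k) = k/4.
Get s_k = R·t_k = k/(4*(k + 4)) with R(k) = B(k−1)f(k)/C(k) = k*(k + 5)/4.
Check: Δs_k = 1/(k**2 + 9*k + 20). ✓
Evaluate s at k=5 and k=0: 5/36 and 0; difference 5/36.

Σ = 5/36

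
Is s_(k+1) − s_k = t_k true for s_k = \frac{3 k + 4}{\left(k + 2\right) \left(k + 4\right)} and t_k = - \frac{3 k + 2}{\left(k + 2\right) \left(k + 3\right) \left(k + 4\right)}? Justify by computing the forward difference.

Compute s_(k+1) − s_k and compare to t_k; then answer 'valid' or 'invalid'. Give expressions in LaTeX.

Invalid: residual \frac{6 \left(k + 1\right)}{k^{4} + 14 k^{3} + 71 k^{2} + 154 k + 120} ≠ 0.

s_(k+1) = (3*k + 7)/((k + 3)*(k + 5))
s_(k+1) − s_k = (-3*k**2 - 11*k - 4)/(k**4 + 14*k**3 + 71*k**2 + 154*k + 120)
(s_(k+1) − s_k) − t_k = 6*(k + 1)/(k**4 + 14*k**3 + 71*k**2 + 154*k + 120)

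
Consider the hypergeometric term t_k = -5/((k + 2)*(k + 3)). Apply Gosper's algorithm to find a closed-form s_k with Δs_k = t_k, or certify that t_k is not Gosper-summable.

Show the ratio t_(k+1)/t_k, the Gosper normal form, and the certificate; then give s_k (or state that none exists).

Step 1: r(k) = (k + 2)/(k + 4).
Normal form (A,B,C) = (k + 2, k + 4, 1).
f must satisfy (k + 2)·f(k+1) − (k + 3)·f(k) = 1.
d = 1 from the (1,1,0) case.
Coefficient equations give f(k) = k/2.
Certificate R = B(k−1)f/C = k*(k + 3)/2 gives s_k = -5*k/(2*k + 4).
s_(k+1) − s_k = -5/(k**2 + 5*k + 6) = t_k.

s_k = -5*k/(2*k + 4)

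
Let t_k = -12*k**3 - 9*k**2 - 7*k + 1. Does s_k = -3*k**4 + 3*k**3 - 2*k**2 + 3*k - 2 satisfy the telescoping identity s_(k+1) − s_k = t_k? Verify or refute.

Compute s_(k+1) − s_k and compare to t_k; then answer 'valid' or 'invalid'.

s_(k+1) = -3*k**4 - 9*k**3 - 11*k**2 - 4*k - 1
s_(k+1) − s_k = -12*k**3 - 9*k**2 - 7*k + 1
(s_(k+1) − s_k) − t_k = 0

valid; difference matches t_k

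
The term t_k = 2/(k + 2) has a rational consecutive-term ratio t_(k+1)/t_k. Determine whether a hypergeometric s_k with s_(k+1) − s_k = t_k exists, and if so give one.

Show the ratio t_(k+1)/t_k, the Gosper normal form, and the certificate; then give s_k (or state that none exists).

Ratio r(k) = (k + 2)/(k + 3).
Gosper form: A/B · C(k+1)/C(k) with A=k + 2, B=k + 3, C=1.
Need (k + 2)·f(k+1) − (k + 2)·f(k) = 1.
d = 0 from the (1,1,0) case.
Write f(k) = c0. Then LHS − RHS = -1, requiring -1 = 0: contradictory. No certificate.

no hypergeometric antidifference exists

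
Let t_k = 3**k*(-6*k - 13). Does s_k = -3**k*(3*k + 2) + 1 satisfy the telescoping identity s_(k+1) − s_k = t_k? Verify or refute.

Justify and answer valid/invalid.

Valid — Δs_k = t_k.

s_(k+1) = -3*3**k*(3*k + 5) + 1
s_(k+1) − s_k = 3**k*(-6*k - 13)
(s_(k+1) − s_k) − t_k = 0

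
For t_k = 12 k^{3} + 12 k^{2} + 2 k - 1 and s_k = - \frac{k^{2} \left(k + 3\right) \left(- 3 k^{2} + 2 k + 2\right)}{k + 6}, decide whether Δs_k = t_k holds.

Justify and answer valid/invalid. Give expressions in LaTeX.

Invalid: residual \frac{3 \left(- 9 k^{4} - 86 k^{3} - 76 k^{2} - 11 k + 6\right)}{k^{2} + 13 k + 42} ≠ 0.

s_(k+1) = -(k + 1)**2*(k + 4)*(2*k - 3*(k + 1)**2 + 4)/(k + 7)
s_(k+1) − s_k = (12*k**5 + 141*k**4 + 404*k**3 + 301*k**2 + 38*k - 24)/(k**2 + 13*k + 42)
(s_(k+1) − s_k) − t_k = 3*(-9*k**4 - 86*k**3 - 76*k**2 - 11*k + 6)/(k**2 + 13*k + 42)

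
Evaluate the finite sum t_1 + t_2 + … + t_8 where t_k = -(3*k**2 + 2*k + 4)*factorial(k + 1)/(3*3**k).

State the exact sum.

Σ = -1298390/243

Compute t_(k+1)/t_k: get (k + 2)*(2*k + 3*(k + 1)**2 + 6)/(3*(3*k**2 + 2*k + 4)).
Take A(k)=k/3 + 2/3, B(k)=1, C(k)=k**2 + 2*k/3 + 4/3.
Set up (k/3 + 2/3)·f(k+1) − (1)·f(k) − (k**2 + 2*k/3 + 4/3) = 0.
d = 1 from the (1,0,2) case.
Solving with deg f ≤ 1: f(k) = 3*k + 2.
Then R = B(k−1)f/C = 3*(3*k + 2)/(3*k**2 + 2*k + 4), so s_k = R(k)·t_k = -(3*k + 2)*factorial(k + 1)/3**k.
s_(k+1) − s_k = -(3*k**2 + 2*k + 4)*factorial(k + 1)/(3*3**k) = t_k.
Σ_(k=1)^(8) t_k = s_(9) − s_(1) = -1299200/243 − (-10/3) = -1298390/243.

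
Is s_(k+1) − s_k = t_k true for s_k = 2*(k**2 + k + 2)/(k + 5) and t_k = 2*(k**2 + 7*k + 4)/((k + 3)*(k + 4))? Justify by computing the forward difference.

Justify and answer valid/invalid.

Invalid: residual 4*(-7*k**2 - 33*k - 12)/(k**4 + 18*k**3 + 119*k**2 + 342*k + 360) ≠ 0.

s_(k+1) = 2*(k**2 + 3*k + 4)/(k + 6)
s_(k+1) − s_k = 2*(k**2 + 11*k + 8)/(k**2 + 11*k + 30)
(s_(k+1) − s_k) − t_k = 4*(-7*k**2 - 33*k - 12)/(k**4 + 18*k**3 + 119*k**2 + 342*k + 360)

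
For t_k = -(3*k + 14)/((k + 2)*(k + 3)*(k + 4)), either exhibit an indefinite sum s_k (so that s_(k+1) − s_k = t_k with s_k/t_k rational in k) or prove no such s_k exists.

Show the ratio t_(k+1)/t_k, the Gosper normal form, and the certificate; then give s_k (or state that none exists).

s_k = k*(-5*k - 16)/(3*(k + 2)*(k + 3))

The ratio is (k + 2)*(3*k + 17)/((k + 5)*(3*k + 14)).
Factor: A=k + 2; B=k + 5; C=k + 14/3.
Set up (k + 2)·f(k+1) − (k + 4)·f(k) − (k + 14/3) = 0.
From deg A=1, deg B=1, deg C=1: d=2.
Solve for f: f(k) = k*(5*k + 16)/9 (degree 2 ≤ 2).
Get s_k = R·t_k = k*(-5*k - 16)/(3*(k + 2)*(k + 3)) with R(k) = B(k−1)f(k)/C(k) = k*(k + 4)*(5*k + 16)/(3*(3*k + 14)).
Verify: (-3*k - 14)/(k**3 + 9*k**2 + 26*k + 24) matches t_k.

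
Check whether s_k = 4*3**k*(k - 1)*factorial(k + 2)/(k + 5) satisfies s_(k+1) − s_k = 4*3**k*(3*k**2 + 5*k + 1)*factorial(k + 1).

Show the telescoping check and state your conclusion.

s_(k+1) = 12*3**k*k*factorial(k + 3)/(k + 6)
s_(k+1) − s_k = 4*3**k*(3*k**3 + 23*k**2 + 40*k + 6)*factorial(k + 2)/((k + 5)*(k + 6))
(s_(k+1) − s_k) − t_k = -12*3**k*(3*k**3 + 20*k**2 + 25*k + 6)*factorial(k + 1)/((k + 5)*(k + 6))

Invalid: residual -12*3**k*(3*k**3 + 20*k**2 + 25*k + 6)*factorial(k + 1)/((k + 5)*(k + 6)) ≠ 0.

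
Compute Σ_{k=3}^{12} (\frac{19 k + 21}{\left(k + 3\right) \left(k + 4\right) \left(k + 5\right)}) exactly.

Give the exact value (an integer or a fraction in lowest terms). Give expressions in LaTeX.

Σ = 1175/952

Compute t_(k+1)/t_k: get (k + 3)*(19*k + 40)/((k + 6)*(19*k + 21)).
A = k + 3, B = k + 6, C = k + 21/19.
Set up (k + 3)·f(k+1) − (k + 5)·f(k) − (k + 21/19) = 0.
From deg A=1, deg B=1, deg C=1: d=2.
Coefficient equations give f(k) = k*(13*k + 15)/76.
So s_k = (B(k−1)f/C)·t_k = (k*(k + 5)*(13*k + 15)/(4*(19*k + 21)))·t_k = k*(13*k + 15)/(4*(k + 3)*(k + 4)).
s_(k+1) − s_k = (19*k + 21)/(k**3 + 12*k**2 + 47*k + 60) = t_k.
Evaluate s at k=13 and k=3: 299/136 and 27/28; difference 1175/952.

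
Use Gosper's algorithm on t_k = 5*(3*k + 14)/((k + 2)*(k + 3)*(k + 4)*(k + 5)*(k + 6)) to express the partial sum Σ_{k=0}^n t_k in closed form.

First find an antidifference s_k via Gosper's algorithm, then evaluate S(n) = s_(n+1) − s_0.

S(n) = (n**3 + 13*n**2 + 54*n + 42)/(6*(n**3 + 13*n**2 + 54*n + 72))

t_(k+1)/t_k = (k + 2)*(3*k + 17)/((k + 7)*(3*k + 14)).
Gosper form: A/B · C(k+1)/C(k) with A=k + 2, B=k + 7, C=k + 14/3.
Need (k + 2)·f(k+1) − (k + 6)·f(k) = k + 14/3.
d = 4 from the (1,1,1) case.
Coefficient equations give f(k) = k*(k + 4)*(k**2 + 10*k + 31)/90.
Certificate R = B(k−1)f/C = k*(k + 4)*(k + 6)*(k**2 + 10*k + 31)/(30*(3*k + 14)) gives s_k = k*(k**2 + 10*k + 31)/(6*(k**3 + 10*k**2 + 31*k + 30)).
s_(k+1) − s_k = 5*(3*k + 14)/(k**5 + 20*k**4 + 155*k**3 + 580*k**2 + 1044*k + 720) = t_k.
Evaluate: s_(n+1) = (n**3 + 13*n**2 + 54*n + 42)/(6*(n**3 + 13*n**2 + 54*n + 72)); subtract s_(0) = 0 ⇒ S(n) = (n**3 + 13*n**2 + 54*n + 42)/(6*(n**3 + 13*n**2 + 54*n + 72)).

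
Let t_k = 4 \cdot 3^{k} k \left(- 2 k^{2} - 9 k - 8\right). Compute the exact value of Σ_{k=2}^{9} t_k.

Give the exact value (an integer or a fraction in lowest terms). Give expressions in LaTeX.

Σ = -234837648

Step 1: r(k) = 3*(2*k**3 + 15*k**2 + 32*k + 19)/(k*(2*k**2 + 9*k + 8)).
So A=3 and B=1, with C=k**3 + 9*k**2/2 + 4*k.
Key eq: (3)·f(k+1) = (1)·f(k) + (k**3 + 9*k**2/2 + 4*k).
deg f ≤ 3 (via 0,0,3).
Solve for f: f(k) = (4*k**3 - 2*k - 3)/8 (degree 3 ≤ 3).
So s_k = (B(k−1)f/C)·t_k = ((4*k**3 - 2*k - 3)/(4*k*(2*k**2 + 9*k + 8)))·t_k = 3**k*(-4*k**3 + 2*k + 3).
Δs = 4*3**k*(k**3 + k - 3*(k + 1)**3 + 3), as required.
Telescoping: Σ = s_(10) − s_(2) = -234837873 − (-225) = -234837648.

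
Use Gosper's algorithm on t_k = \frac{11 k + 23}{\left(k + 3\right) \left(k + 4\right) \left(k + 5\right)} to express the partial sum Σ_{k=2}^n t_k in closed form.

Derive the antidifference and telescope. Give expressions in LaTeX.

Step 1: r(k) = (k + 3)*(11*k + 34)/((k + 6)*(11*k + 23)).
So A=k + 3 and B=k + 6, with C=k + 23/11.
Solve (k + 3)·f(k+1) − (k + 5)·f(k) = k + 23/11.
Bound: deg f ≤ 2.
A polynomial solution: f(k) = k*(7*k + 16)/33.
R(k) = B(k−1)·f(k)/C(k) = k*(k + 5)*(7*k + 16)/(3*(11*k + 23)); s_k = R·t_k = k*(7*k + 16)/(3*(k + 3)*(k + 4)).
s_(k+1) − s_k = (11*k + 23)/(k**3 + 12*k**2 + 47*k + 60) = t_k.
Evaluate: s_(n+1) = (7*n**2 + 30*n + 23)/(3*(n**2 + 9*n + 20)); subtract s_(2) = 2/3 ⇒ S(n) = (5*n**2 + 12*n - 17)/(3*(n**2 + 9*n + 20)).

S(n) = \frac{5 n^{2} + 12 n - 17}{3 \left(n^{2} + 9 n + 20\right)}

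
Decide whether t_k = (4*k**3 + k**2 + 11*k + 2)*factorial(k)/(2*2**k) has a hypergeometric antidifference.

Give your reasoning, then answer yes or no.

Yes. s_k = (k - 1)*(4*k + 1)*factorial(k)/2**k.

The ratio is (k + 1)*(11*k + 4*(k + 1)**3 + (k + 1)**2 + 13)/(2*(4*k**3 + k**2 + 11*k + 2)).
Gosper form: A/B · C(k+1)/C(k) with A=k/2 + 1/2, B=1, C=k**3 + k**2/4 + 11*k/4 + 1/2.
Set up (k/2 + 1/2)·f(k+1) − (1)·f(k) − (k**3 + k**2/4 + 11*k/4 + 1/2) = 0.
Degrees (1,0,3) ⇒ d ≤ 2.
Match coefficients ⇒ f(k) = (k - 1)*(4*k + 1)/2.
Get s_k = R·t_k = (k - 1)*(4*k + 1)*factorial(k)/2**k with R(k) = B(k−1)f(k)/C(k) = 2*(k - 1)*(4*k + 1)/(4*k**3 + k**2 + 11*k + 2).
Check: Δs_k = (4*k**3 + k**2 + 11*k + 2)*factorial(k)/(2*2**k). ✓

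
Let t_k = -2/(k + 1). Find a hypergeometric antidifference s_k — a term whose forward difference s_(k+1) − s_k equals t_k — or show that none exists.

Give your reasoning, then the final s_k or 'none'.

none — t_k is not Gosper-summable

The ratio is (k + 1)/(k + 2).
A = k + 1, B = k + 2, C = 1.
f must satisfy (k + 1)·f(k+1) − (k + 1)·f(k) = 1.
deg f ≤ 0 (via 1,1,0).
Put f(k) = c0: A·f(k+1) − B(k−1)·f(k) − C = -1; need -1 = 0 — inconsistent ⇒ no f, not summable.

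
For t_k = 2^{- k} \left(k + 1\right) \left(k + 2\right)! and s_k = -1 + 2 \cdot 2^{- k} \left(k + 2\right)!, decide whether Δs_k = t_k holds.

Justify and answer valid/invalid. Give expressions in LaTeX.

valid (s_(k+1) − s_k reduces to t_k)

s_(k+1) = 2*2**(-k - 1)*factorial(k + 3) - 1
s_(k+1) − s_k = (k + 1)*factorial(k + 2)/2**k
(s_(k+1) − s_k) − t_k = 0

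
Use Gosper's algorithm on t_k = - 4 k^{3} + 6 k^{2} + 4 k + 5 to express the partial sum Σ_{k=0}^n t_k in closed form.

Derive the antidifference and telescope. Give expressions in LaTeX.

Compute t_(k+1)/t_k: get (4*k**3 + 6*k**2 - 4*k - 11)/(4*k**3 - 6*k**2 - 4*k - 5).
Normal form (A,B,C) = (1, 1, k**3 - 3*k**2/2 - k - 5/4).
Need (1)·f(k+1) − (1)·f(k) = k**3 - 3*k**2/2 - k - 5/4.
Degrees (0,0,3) ⇒ d ≤ 4.
Match coefficients ⇒ f(k) = k*(k**3 - 4*k**2 + 2*k - 4)/4.
R(k) = B(k−1)·f(k)/C(k) = k*(k**3 - 4*k**2 + 2*k - 4)/(4*k**3 - 6*k**2 - 4*k - 5); s_k = R·t_k = k*(-k**3 + 4*k**2 - 2*k + 4).
Check: Δs_k = -4*k**3 + 6*k**2 + 4*k + 5. ✓
Evaluate: s_(n+1) = -n**4 + 4*n**2 + 8*n + 5; subtract s_(0) = 0 ⇒ S(n) = -n**4 + 4*n**2 + 8*n + 5.

S(n) = - n^{4} + 4 n^{2} + 8 n + 5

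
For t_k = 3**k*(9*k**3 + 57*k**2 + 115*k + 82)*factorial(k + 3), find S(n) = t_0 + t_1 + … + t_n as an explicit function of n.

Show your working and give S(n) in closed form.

Ratio r(k) = 3*(9*k**4 + 120*k**3 + 592*k**2 + 1287*k + 1052)/(9*k**3 + 57*k**2 + 115*k + 82).
Normal form (A,B,C) = (3*k + 12, 1, k**3 + 19*k**2/3 + 115*k/9 + 82/9).
Key eq: (3*k + 12)·f(k+1) = (1)·f(k) + (k**3 + 19*k**2/3 + 115*k/9 + 82/9).
deg f ≤ 2 (via 1,0,3).
Solving with deg f ≤ 2: f(k) = (3*k**2 + 2*k + 2)/9.
So s_k = (B(k−1)f/C)·t_k = ((3*k**2 + 2*k + 2)/(9*k**3 + 57*k**2 + 115*k + 82))·t_k = 3**k*(3*k**2 + 2*k + 2)*factorial(k + 3).
s_(k+1) − s_k = 3**k*(9*k**3 + 57*k**2 + 115*k + 82)*factorial(k + 3) = t_k.
Σ_(k=0)^n t_k = s_(n+1) − s_(0) = (3**(n + 1)*(3*n**2 + 8*n + 7)*factorial(n + 4)) − (12), i.e. 9*3**n*n**2*factorial(n + 4) + 24*3**n*n*factorial(n + 4) + 21*3**n*factorial(n + 4) - 12.

S(n) = 9*3**n*n**2*factorial(n + 4) + 24*3**n*n*factorial(n + 4) + 21*3**n*factorial(n + 4) - 12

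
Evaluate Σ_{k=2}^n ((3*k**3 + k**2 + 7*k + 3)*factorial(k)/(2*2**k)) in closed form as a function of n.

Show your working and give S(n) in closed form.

S(n) = (-6*2**n + 3*n**3*factorial(n) + 7*n**2*factorial(n) + 3*n*factorial(n) - factorial(n))/(2*2**n)

The ratio is (k + 1)*(7*k + 3*(k + 1)**3 + (k + 1)**2 + 10)/(2*(3*k**3 + k**2 + 7*k + 3)).
Factor: A=k/2 + 1/2; B=1; C=k**3 + k**2/3 + 7*k/3 + 1.
f must satisfy (k/2 + 1/2)·f(k+1) − (1)·f(k) = k**3 + k**2/3 + 7*k/3 + 1.
From deg A=1, deg B=0, deg C=3: d=2.
Solve for f: f(k) = 2*(3*k**2 - 2*k - 2)/3 (degree 2 ≤ 2).
Certificate R = B(k−1)f/C = 2*(3*k**2 - 2*k - 2)/(3*k**3 + k**2 + 7*k + 3) gives s_k = (3*k**2 - 2*k - 2)*factorial(k)/2**k.
Check: Δs_k = (3*k**3 + k**2 + 7*k + 3)*factorial(k)/(2*2**k). ✓
s_(n+1) = 2**(-n - 1)*(3*n**2 + 4*n - 1)*factorial(n + 1) and s_(2) = 3, so S(n) = (-6*2**n + 3*n**3*factorial(n) + 7*n**2*factorial(n) + 3*n*factorial(n) - factorial(n))/(2*2**n).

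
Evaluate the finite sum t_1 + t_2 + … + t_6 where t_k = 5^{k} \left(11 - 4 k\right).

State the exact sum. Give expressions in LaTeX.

Σ = -234390

t_(k+1)/t_k = 5*(4*k - 7)/(4*k - 11).
Factor: A=5; B=1; C=k - 11/4.
Key eq: (5)·f(k+1) = (1)·f(k) + (k - 11/4).
d = 1 from the (0,0,1) case.
Coefficient equations give f(k) = (k - 4)/4.
R(k) = B(k−1)·f(k)/C(k) = (k - 4)/(4*k - 11); s_k = R·t_k = 5**k*(4 - k).
s_(k+1) − s_k = 5**k*(11 - 4*k) = t_k.
Telescoping: Σ = s_(7) − s_(1) = -234375 − (15) = -234390.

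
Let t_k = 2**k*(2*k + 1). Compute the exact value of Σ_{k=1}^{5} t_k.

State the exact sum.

Σ = 578

Step 1: r(k) = 2*(2*k + 3)/(2*k + 1).
So A=2 and B=1, with C=k + 1/2.
Key eq: (2)·f(k+1) = (1)·f(k) + (k + 1/2).
Bound: deg f ≤ 1.
Match coefficients ⇒ f(k) = (2*k - 3)/2.
So s_k = (B(k−1)f/C)·t_k = ((2*k - 3)/(2*k + 1))·t_k = 2**k*(2*k - 3).
s_(k+1) − s_k = 2**k*(2*k + 1) = t_k.
Telescoping: Σ = s_(6) − s_(1) = 576 − (-2) = 578.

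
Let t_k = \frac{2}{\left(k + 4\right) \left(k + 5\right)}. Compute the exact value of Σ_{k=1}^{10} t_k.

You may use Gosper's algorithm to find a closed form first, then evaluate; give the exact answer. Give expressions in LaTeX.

The ratio is (k + 4)/(k + 6).
Normal form (A,B,C) = (k + 4, k + 6, 1).
Solve (k + 4)·f(k+1) − (k + 5)·f(k) = 1.
From deg A=1, deg B=1, deg C=0: d=1.
Match coefficients ⇒ f(k) = k/4.
Then R = B(k−1)f/C = k*(k + 5)/4, so s_k = R(k)·t_k = k/(2*(k + 4)).
s_(k+1) − s_k = 2/(k**2 + 9*k + 20) = t_k.
Telescoping: Σ = s_(11) − s_(1) = 11/30 − (1/10) = 4/15.

Σ = 4/15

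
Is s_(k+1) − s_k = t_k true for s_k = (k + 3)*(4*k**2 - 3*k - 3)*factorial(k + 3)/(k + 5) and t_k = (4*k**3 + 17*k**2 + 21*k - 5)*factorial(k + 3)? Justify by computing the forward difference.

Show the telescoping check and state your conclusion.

Invalid: residual -2*(4*k**4 + 37*k**3 + 102*k**2 + 103*k - 22)*factorial(k + 3)/((k + 5)*(k + 6)) ≠ 0.

s_(k+1) = (k + 4)*(4*k**2 + 5*k - 2)*factorial(k + 4)/(k + 6)
s_(k+1) − s_k = (4*k**5 + 53*k**4 + 254*k**3 + 532*k**2 + 369*k - 106)*factorial(k + 3)/((k + 5)*(k + 6))
(s_(k+1) − s_k) − t_k = -2*(4*k**4 + 37*k**3 + 102*k**2 + 103*k - 22)*factorial(k + 3)/((k + 5)*(k + 6))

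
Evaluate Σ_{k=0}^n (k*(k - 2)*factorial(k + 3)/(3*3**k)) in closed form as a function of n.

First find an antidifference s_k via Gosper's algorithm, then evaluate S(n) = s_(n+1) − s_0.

S(n) = 24 + n*factorial(n + 4)/(3*3**n) - factorial(n + 4)/3**n

The ratio is (k - 1)*(k + 1)*(k + 4)/(3*k*(k - 2)).
A = k/3 + 4/3, B = 1, C = k**2 - 2*k.
Set up (k/3 + 4/3)·f(k+1) − (1)·f(k) − (k**2 - 2*k) = 0.
d = 1 from the (1,0,2) case.
Coefficient equations give f(k) = 3*(k - 4).
So s_k = (B(k−1)f/C)·t_k = (3*(k - 4)/(k*(k - 2)))·t_k = (k - 4)*factorial(k + 3)/3**k.
Verify: k*(k - 2)*factorial(k + 3)/(3*3**k) matches t_k.
Telescope: S(n) = s_(n+1) − s_(0) = 3**(-n - 1)*(n - 3)*factorial(n + 4) − (-24) = 24 + n*factorial(n + 4)/(3*3**n) - factorial(n + 4)/3**n.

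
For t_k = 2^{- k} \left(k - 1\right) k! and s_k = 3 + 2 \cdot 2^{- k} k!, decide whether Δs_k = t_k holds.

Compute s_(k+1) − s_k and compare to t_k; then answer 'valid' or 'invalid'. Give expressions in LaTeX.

s_(k+1) = (3*2**k + k*factorial(k) + factorial(k))/2**k
s_(k+1) − s_k = (k - 1)*factorial(k)/2**k
(s_(k+1) − s_k) − t_k = 0

Valid: the claim telescopes to t_k.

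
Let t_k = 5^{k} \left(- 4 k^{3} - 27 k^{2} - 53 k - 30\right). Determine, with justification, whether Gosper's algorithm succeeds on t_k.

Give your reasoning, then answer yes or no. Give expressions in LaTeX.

Compute t_(k+1)/t_k: get 5*(4*k**2 + 31*k + 57)/(4*k**2 + 19*k + 15).
Factor: A=5; B=1; C=k**3 + 27*k**2/4 + 53*k/4 + 15/2.
Key eq: (5)·f(k+1) = (1)·f(k) + (k**3 + 27*k**2/4 + 53*k/4 + 15/2).
Degrees (0,0,3) ⇒ d ≤ 3.
Solve for f: f(k) = k*(k + 1)*(k + 2)/4 (degree 3 ≤ 3).
So s_k = (B(k−1)f/C)·t_k = (k/(4*k + 15))·t_k = 5**k*k*(-k**2 - 3*k - 2).
Check: Δs_k = 5**k*(-4*k**3 - 27*k**2 - 53*k - 30). ✓

Yes. s_k = 5^{k} k \left(- k^{2} - 3 k - 2\right).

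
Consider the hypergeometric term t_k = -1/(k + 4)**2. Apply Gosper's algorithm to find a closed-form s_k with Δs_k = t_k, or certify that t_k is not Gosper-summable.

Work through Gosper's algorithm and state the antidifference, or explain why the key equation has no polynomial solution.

no hypergeometric antidifference exists

r(k) = (k + 4)**2/(k + 5)**2 after simplifying.
Take A(k)=k**2 + 8*k + 16, B(k)=k**2 + 10*k + 25, C(k)=1.
Need (k**2 + 8*k + 16)·f(k+1) − (k**2 + 8*k + 16)·f(k) = 1.
From deg A=2, deg B=2, deg C=0: d=0.
f = c0 ⇒ A·f(k+1) − B(k−1)·f(k) − C = -1. The system {-1 = 0} is inconsistent; no antidifference.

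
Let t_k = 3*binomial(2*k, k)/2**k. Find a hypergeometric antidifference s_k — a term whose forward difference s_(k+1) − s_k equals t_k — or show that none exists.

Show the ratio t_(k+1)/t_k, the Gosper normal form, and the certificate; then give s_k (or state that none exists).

The ratio is (2*k + 1)/(k + 1).
Gosper form: A/B · C(k+1)/C(k) with A=2*k + 1, B=k + 1, C=1.
Set up (2*k + 1)·f(k+1) − (k)·f(k) − (1) = 0.
d = -1 from the (1,1,0) case.
d = -1 < 0 ⇒ no nonzero polynomial f; not summable.

not Gosper-summable; s_k does not exist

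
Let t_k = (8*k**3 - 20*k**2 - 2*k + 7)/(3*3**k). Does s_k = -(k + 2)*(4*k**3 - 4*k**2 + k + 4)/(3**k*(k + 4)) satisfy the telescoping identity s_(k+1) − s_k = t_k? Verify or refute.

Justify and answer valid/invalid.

Invalid: residual 4*(-4*k**4 - 12*k**3 + 47*k**2 - k - 20)/(3*3**k*(k**2 + 9*k + 20)) ≠ 0.

s_(k+1) = -(k + 3)*(k + 4*(k + 1)**3 - 4*(k + 1)**2 + 5)/(3*3**k*(k + 5))
s_(k+1) − s_k = (8*k**5 + 36*k**4 - 70*k**3 - 223*k**2 + 19*k + 60)/(3*3**k*(k**2 + 9*k + 20))
(s_(k+1) − s_k) − t_k = 4*(-4*k**4 - 12*k**3 + 47*k**2 - k - 20)/(3*3**k*(k**2 + 9*k + 20))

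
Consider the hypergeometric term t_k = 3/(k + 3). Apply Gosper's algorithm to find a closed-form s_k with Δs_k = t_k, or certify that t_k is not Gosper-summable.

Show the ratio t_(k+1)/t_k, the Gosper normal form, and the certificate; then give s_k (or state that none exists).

none (Gosper's algorithm certifies no s_k)

r(k) = (k + 3)/(k + 4) after simplifying.
Gosper form: A/B · C(k+1)/C(k) with A=k + 3, B=k + 4, C=1.
Key eq: (k + 3)·f(k+1) = (k + 3)·f(k) + (1).
Degrees (1,1,0) ⇒ d ≤ 0.
Put f(k) = c0: A·f(k+1) − B(k−1)·f(k) − C = -1; need -1 = 0 — inconsistent ⇒ no f, not summable.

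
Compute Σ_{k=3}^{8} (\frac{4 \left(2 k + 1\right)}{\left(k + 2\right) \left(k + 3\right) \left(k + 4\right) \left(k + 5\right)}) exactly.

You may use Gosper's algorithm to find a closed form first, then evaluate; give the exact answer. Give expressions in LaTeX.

Ratio r(k) = (k + 2)*(2*k + 3)/((k + 6)*(2*k + 1)).
Gosper form: A/B · C(k+1)/C(k) with A=k + 2, B=k + 6, C=k + 1/2.
Key eq: (k + 2)·f(k+1) = (k + 5)·f(k) + (k + 1/2).
From deg A=1, deg B=1, deg C=1: d=3.
A polynomial solution: f(k) = k*(k**2 + 9*k + 2)/48.
Certificate R = B(k−1)f/C = k*(k + 5)*(k**2 + 9*k + 2)/(24*(2*k + 1)) gives s_k = k*(k**2 + 9*k + 2)/(6*(k + 2)*(k + 3)*(k + 4)).
Verify: 4*(2*k + 1)/(k**4 + 14*k**3 + 71*k**2 + 154*k + 120) matches t_k.
Σ_(k=3)^(8) t_k = s_(9) − s_(3) = 41/286 − (19/210) = 794/15015.

Σ = 794/15015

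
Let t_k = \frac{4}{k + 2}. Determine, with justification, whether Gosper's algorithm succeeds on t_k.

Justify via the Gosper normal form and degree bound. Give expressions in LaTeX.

Step 1: r(k) = (k + 2)/(k + 3).
So A=k + 2 and B=k + 3, with C=1.
Solve (k + 2)·f(k+1) − (k + 2)·f(k) = 1.
d = 0 from the (1,1,0) case.
Put f(k) = c0: A·f(k+1) − B(k−1)·f(k) − C = -1; need -1 = 0 — inconsistent ⇒ no f, not summable.

No; the coefficient equations for f are inconsistent.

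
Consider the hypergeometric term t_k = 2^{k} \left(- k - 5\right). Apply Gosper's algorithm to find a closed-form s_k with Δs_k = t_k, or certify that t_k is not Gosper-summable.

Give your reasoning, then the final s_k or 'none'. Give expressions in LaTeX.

s_k = 2^{k} \left(- k - 3\right)

Step 1: r(k) = 2*(k + 6)/(k + 5).
Take A(k)=2, B(k)=1, C(k)=k + 5.
Need (2)·f(k+1) − (1)·f(k) = k + 5.
From deg A=0, deg B=0, deg C=1: d=1.
Coefficient equations give f(k) = k + 3.
So s_k = (B(k−1)f/C)·t_k = ((k + 3)/(k + 5))·t_k = 2**k*(-k - 3).
Check: Δs_k = 2**k*(-k - 5). ✓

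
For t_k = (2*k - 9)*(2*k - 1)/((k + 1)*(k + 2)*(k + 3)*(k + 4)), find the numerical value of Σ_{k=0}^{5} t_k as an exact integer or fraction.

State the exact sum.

Compute t_(k+1)/t_k: get (4*k**3 - 8*k**2 - 19*k - 7)/(4*k**3 - 91*k + 45).
So A=k + 1 and B=k + 5, with C=k**2 - 5*k + 9/4.
Key eq: (k + 1)·f(k+1) = (k + 4)·f(k) + (k**2 - 5*k + 9/4).
d = 3 from the (1,1,2) case.
A polynomial solution: f(k) = k*(k**2 - 2*k + 19)/8.
Then R = B(k−1)f/C = k*(k + 4)*(k**2 - 2*k + 19)/(2*(2*k - 9)*(2*k - 1)), so s_k = R(k)·t_k = k*(k**2 - 2*k + 19)/(2*(k**3 + 6*k**2 + 11*k + 6)).
Δs = (4*k**2 - 20*k + 9)/(k**4 + 10*k**3 + 35*k**2 + 50*k + 24), as required.
Σ_(k=0)^(5) t_k = s_(6) − s_(0) = 43/168 − (0) = 43/168.

Σ = 43/168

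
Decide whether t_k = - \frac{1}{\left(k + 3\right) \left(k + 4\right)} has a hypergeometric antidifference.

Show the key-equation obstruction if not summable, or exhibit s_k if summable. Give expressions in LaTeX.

r(k) = (k + 3)/(k + 5) after simplifying.
So A=k + 3 and B=k + 5, with C=1.
Key eq: (k + 3)·f(k+1) = (k + 4)·f(k) + (1).
Degrees (1,1,0) ⇒ d ≤ 1.
Solving with deg f ≤ 1: f(k) = k/3.
Certificate R = B(k−1)f/C = k*(k + 4)/3 gives s_k = -k/(3*k + 9).
s_(k+1) − s_k = -1/(k**2 + 7*k + 12) = t_k.

Yes. s_k = - \frac{k}{3 k + 9}.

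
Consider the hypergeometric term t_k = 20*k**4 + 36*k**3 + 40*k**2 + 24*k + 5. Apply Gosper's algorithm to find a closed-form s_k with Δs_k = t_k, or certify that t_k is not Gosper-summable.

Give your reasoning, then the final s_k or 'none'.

s_k = k*(4*k**4 - k**3 + 2*k**2 + k - 1)

The ratio is (20*k**4 + 116*k**3 + 268*k**2 + 292*k + 125)/(20*k**4 + 36*k**3 + 40*k**2 + 24*k + 5).
A = 1, B = 1, C = k**4 + 9*k**3/5 + 2*k**2 + 6*k/5 + 1/4.
Need (1)·f(k+1) − (1)·f(k) = k**4 + 9*k**3/5 + 2*k**2 + 6*k/5 + 1/4.
Degrees (0,0,4) ⇒ d ≤ 5.
Match coefficients ⇒ f(k) = k*(4*k**4 - k**3 + 2*k**2 + k - 1)/20.
Certificate R = B(k−1)f/C = k*(4*k**4 - k**3 + 2*k**2 + k - 1)/(20*k**4 + 36*k**3 + 40*k**2 + 24*k + 5) gives s_k = k*(4*k**4 - k**3 + 2*k**2 + k - 1).
Δs = 20*k**4 + 36*k**3 + 40*k**2 + 24*k + 5, as required.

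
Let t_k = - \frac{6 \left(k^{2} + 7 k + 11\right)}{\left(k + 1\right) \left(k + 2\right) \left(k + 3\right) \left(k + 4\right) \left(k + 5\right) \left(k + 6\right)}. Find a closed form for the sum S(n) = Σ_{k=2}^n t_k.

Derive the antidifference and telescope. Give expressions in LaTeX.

t_(k+1)/t_k = (k + 1)*(7*k + (k + 1)**2 + 18)/((k + 7)*(k**2 + 7*k + 11)).
Gosper form: A/B · C(k+1)/C(k) with A=k + 1, B=k + 7, C=k**2 + 7*k + 11.
f must satisfy (k + 1)·f(k+1) − (k + 6)·f(k) = k**2 + 7*k + 11.
d = 5 from the (1,1,2) case.
Solve for f: f(k) = k*(k + 2)*(k + 4)*(k**2 + 9*k + 23)/45 (degree 5 ≤ 5).
Then R = B(k−1)f/C = k*(k + 2)*(k + 4)*(k + 6)*(k**2 + 9*k + 23)/(45*(k**2 + 7*k + 11)), so s_k = R(k)·t_k = 2*k*(-k**2 - 9*k - 23)/(15*(k**3 + 9*k**2 + 23*k + 15)).
Verify: 6*(-k**2 - 7*k - 11)/(k**6 + 21*k**5 + 175*k**4 + 735*k**3 + 1624*k**2 + 1764*k + 720) matches t_k.
s_(n+1) = 2*(-n**3 - 12*n**2 - 44*n - 33)/(15*(n**3 + 12*n**2 + 44*n + 48)) and s_(2) = -4/35, so S(n) = 2*(-n**3 - 12*n**2 - 44*n + 57)/(105*(n**3 + 12*n**2 + 44*n + 48)).

S(n) = \frac{2 \left(- n^{3} - 12 n^{2} - 44 n + 57\right)}{105 \left(n^{3} + 12 n^{2} + 44 n + 48\right)}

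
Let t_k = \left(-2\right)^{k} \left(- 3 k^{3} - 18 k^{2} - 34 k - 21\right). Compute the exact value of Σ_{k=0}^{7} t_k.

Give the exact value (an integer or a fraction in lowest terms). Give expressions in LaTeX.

Σ = 205055

Compute t_(k+1)/t_k: get 2*(-3*k**3 - 27*k**2 - 79*k - 76)/(3*k**3 + 18*k**2 + 34*k + 21).
Normal form (A,B,C) = (-2, 1, k**3 + 6*k**2 + 34*k/3 + 7).
f must satisfy (-2)·f(k+1) − (1)·f(k) = k**3 + 6*k**2 + 34*k/3 + 7.
From deg A=0, deg B=0, deg C=3: d=3.
Coefficient equations give f(k) = -(k + 1)*(k**2 + 3*k + 1)/3.
So s_k = (B(k−1)f/C)·t_k = (-(k + 1)*(k**2 + 3*k + 1)/((k + 3)*(3*k**2 + 9*k + 7)))·t_k = (-2)**k*(k**3 + 4*k**2 + 4*k + 1).
Check: Δs_k = (-2)**k*(-3*k**3 - 18*k**2 - 34*k - 21). ✓
Telescoping: Σ = s_(8) − s_(0) = 205056 − (1) = 205055.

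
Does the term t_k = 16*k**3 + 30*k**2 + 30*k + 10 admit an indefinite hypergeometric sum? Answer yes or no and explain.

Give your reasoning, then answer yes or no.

Yes. s_k = 2*k**2*(2*k**2 + k + 2).

r(k) = (8*k**3 + 39*k**2 + 69*k + 43)/(8*k**3 + 15*k**2 + 15*k + 5) after simplifying.
Gosper form: A/B · C(k+1)/C(k) with A=1, B=1, C=k**3 + 15*k**2/8 + 15*k/8 + 5/8.
Set up (1)·f(k+1) − (1)·f(k) − (k**3 + 15*k**2/8 + 15*k/8 + 5/8) = 0.
From deg A=0, deg B=0, deg C=3: d=4.
Solve for f: f(k) = k**2*(2*k**2 + k + 2)/8 (degree 4 ≤ 4).
R(k) = B(k−1)·f(k)/C(k) = k**2*(2*k**2 + k + 2)/(8*k**3 + 15*k**2 + 15*k + 5); s_k = R·t_k = 2*k**2*(2*k**2 + k + 2).
Δs = 16*k**3 + 30*k**2 + 30*k + 10, as required.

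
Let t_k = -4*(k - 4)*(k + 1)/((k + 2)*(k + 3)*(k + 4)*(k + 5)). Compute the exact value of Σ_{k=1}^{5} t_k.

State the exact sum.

r(k) = (k - 3)*(k + 2)**2/((k - 4)*(k + 1)*(k + 6)) after simplifying.
A = k + 2, B = k + 6, C = k**2 - 3*k - 4.
Key eq: (k + 2)·f(k+1) = (k + 5)·f(k) + (k**2 - 3*k - 4).
deg f ≤ 3 (via 1,1,2).
Match coefficients ⇒ f(k) = -k*(k + 1).
Get s_k = R·t_k = 4*k*(k + 1)/(k**3 + 9*k**2 + 26*k + 24) with R(k) = B(k−1)f(k)/C(k) = -k*(k + 5)/(k - 4).
Verify: 4*(-k**2 + 3*k + 4)/(k**4 + 14*k**3 + 71*k**2 + 154*k + 120) matches t_k.
Evaluate s at k=6 and k=1: 7/30 and 2/15; difference 1/10.

Σ = 1/10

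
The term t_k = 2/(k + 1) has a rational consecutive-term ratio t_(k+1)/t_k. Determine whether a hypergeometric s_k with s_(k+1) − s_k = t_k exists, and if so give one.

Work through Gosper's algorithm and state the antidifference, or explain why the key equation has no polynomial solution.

no hypergeometric antidifference exists

Ratio r(k) = (k + 1)/(k + 2).
Normal form (A,B,C) = (k + 1, k + 2, 1).
Set up (k + 1)·f(k+1) − (k + 1)·f(k) − (1) = 0.
Degrees (1,1,0) ⇒ d ≤ 0.
Generic f = c0 gives residual -1; -1 = 0 cannot hold, so t_k is not Gosper-summable.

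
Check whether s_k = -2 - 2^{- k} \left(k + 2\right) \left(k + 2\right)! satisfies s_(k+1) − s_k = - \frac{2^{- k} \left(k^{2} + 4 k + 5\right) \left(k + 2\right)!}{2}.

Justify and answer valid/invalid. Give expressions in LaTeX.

s_(k+1) = -2**(-k - 1)*(k + 3)*factorial(k + 3) - 2
s_(k+1) − s_k = -(k**2 + 4*k + 5)*factorial(k + 2)/(2*2**k)
(s_(k+1) − s_k) − t_k = 0

Valid — Δs_k = t_k.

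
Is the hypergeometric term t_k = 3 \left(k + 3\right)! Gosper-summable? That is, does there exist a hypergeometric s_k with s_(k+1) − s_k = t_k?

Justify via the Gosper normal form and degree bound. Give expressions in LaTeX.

The ratio is k + 4.
Factor: A=k + 4; B=1; C=1.
Need (k + 4)·f(k+1) − (1)·f(k) = 1.
Degrees (1,0,0) ⇒ d ≤ -1.
Bound -1 < 0, so the key equation has no polynomial solution.

No — t_k has no hypergeometric antidifference.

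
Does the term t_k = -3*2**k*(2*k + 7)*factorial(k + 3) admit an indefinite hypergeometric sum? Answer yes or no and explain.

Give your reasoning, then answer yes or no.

Yes. s_k = -3*2**k*factorial(k + 3).

The ratio is 2*(k + 4)*(2*k + 9)/(2*k + 7).
Normal form (A,B,C) = (2*k + 8, 1, k + 7/2).
f must satisfy (2*k + 8)·f(k+1) − (1)·f(k) = k + 7/2.
deg f ≤ 0 (via 1,0,1).
A polynomial solution: f(k) = 1/2.
Certificate R = B(k−1)f/C = 1/(2*k + 7) gives s_k = -3*2**k*factorial(k + 3).
Δs = -3*2**k*(2*k + 7)*factorial(k + 3), as required.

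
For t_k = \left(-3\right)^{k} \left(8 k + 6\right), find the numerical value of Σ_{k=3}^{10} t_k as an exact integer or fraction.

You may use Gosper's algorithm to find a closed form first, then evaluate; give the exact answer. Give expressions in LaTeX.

t_(k+1)/t_k = 3*(-4*k - 7)/(4*k + 3).
So A=-3 and B=1, with C=k + 3/4.
Key eq: (-3)·f(k+1) = (1)·f(k) + (k + 3/4).
Degrees (0,0,1) ⇒ d ≤ 1.
Coefficient equations give f(k) = -k/4.
Get s_k = R·t_k = -2*(-3)**k*k with R(k) = B(k−1)f(k)/C(k) = -k/(4*k + 3).
s_(k+1) − s_k = (-3)**k*(8*k + 6) = t_k.
Telescoping: Σ = s_(11) − s_(3) = 3897234 − (162) = 3897072.

Σ = 3897072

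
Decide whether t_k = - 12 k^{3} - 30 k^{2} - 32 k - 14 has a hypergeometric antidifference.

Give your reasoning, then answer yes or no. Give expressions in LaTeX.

t_(k+1)/t_k = (6*k**3 + 33*k**2 + 64*k + 44)/(6*k**3 + 15*k**2 + 16*k + 7).
Take A(k)=1, B(k)=1, C(k)=k**3 + 5*k**2/2 + 8*k/3 + 7/6.
Need (1)·f(k+1) − (1)·f(k) = k**3 + 5*k**2/2 + 8*k/3 + 7/6.
Bound: deg f ≤ 4.
Solve for f: f(k) = k*(k + 1)*(3*k**2 + k + 3)/12 (degree 4 ≤ 4).
R(k) = B(k−1)·f(k)/C(k) = k*(3*k**2 + k + 3)/(2*(6*k**2 + 9*k + 7)); s_k = R·t_k = k*(-3*k**3 - 4*k**2 - 4*k - 3).
Δs = -12*k**3 - 30*k**2 - 32*k - 14, as required.

Yes. s_k = k \left(- 3 k^{3} - 4 k^{2} - 4 k - 3\right).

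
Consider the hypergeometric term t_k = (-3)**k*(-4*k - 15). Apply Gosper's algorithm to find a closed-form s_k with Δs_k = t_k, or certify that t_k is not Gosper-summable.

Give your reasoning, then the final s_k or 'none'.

t_(k+1)/t_k = 3*(-4*k - 19)/(4*k + 15).
So A=-3 and B=1, with C=k + 15/4.
f must satisfy (-3)·f(k+1) − (1)·f(k) = k + 15/4.
deg f ≤ 1 (via 0,0,1).
Solve for f: f(k) = -(k + 3)/4 (degree 1 ≤ 1).
R(k) = B(k−1)·f(k)/C(k) = -(k + 3)/(4*k + 15); s_k = R·t_k = (-3)**k*(k + 3).
Δs = (-3)**k*(-4*k - 15), as required.

s_k = (-3)**k*(k + 3)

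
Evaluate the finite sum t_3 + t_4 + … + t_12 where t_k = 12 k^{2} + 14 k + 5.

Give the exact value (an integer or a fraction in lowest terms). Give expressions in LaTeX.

Σ = 8840

t_(k+1)/t_k = (12*k**2 + 38*k + 31)/(12*k**2 + 14*k + 5).
Take A(k)=1, B(k)=1, C(k)=k**2 + 7*k/6 + 5/12.
Solve (1)·f(k+1) − (1)·f(k) = k**2 + 7*k/6 + 5/12.
deg f ≤ 3 (via 0,0,2).
Solving with deg f ≤ 3: f(k) = k**2*(4*k + 1)/12.
Get s_k = R·t_k = k**2*(4*k + 1) with R(k) = B(k−1)f(k)/C(k) = k**2*(4*k + 1)/(12*k**2 + 14*k + 5).
Δs = 12*k**2 + 14*k + 5, as required.
Evaluate s at k=13 and k=3: 8957 and 117; difference 8840.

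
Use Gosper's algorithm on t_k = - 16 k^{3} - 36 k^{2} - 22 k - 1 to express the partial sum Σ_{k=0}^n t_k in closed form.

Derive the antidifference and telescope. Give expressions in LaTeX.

S(n) = - 4 n^{4} - 20 n^{3} - 33 n^{2} - 18 n - 1

Ratio r(k) = (16*k**3 + 84*k**2 + 142*k + 75)/(16*k**3 + 36*k**2 + 22*k + 1).
So A=1 and B=1, with C=k**3 + 9*k**2/4 + 11*k/8 + 1/16.
f must satisfy (1)·f(k+1) − (1)·f(k) = k**3 + 9*k**2/4 + 11*k/8 + 1/16.
Degrees (0,0,3) ⇒ d ≤ 4.
Match coefficients ⇒ f(k) = k*(4*k**3 + 4*k**2 - 3*k - 4)/16.
R(k) = B(k−1)·f(k)/C(k) = k*(4*k**3 + 4*k**2 - 3*k - 4)/(16*k**3 + 36*k**2 + 22*k + 1); s_k = R·t_k = k*(-4*k**3 - 4*k**2 + 3*k + 4).
Δs = -16*k**3 - 36*k**2 - 22*k - 1, as required.
Telescope: S(n) = s_(n+1) − s_(0) = -4*n**4 - 20*n**3 - 33*n**2 - 18*n - 1 − (0) = -4*n**4 - 20*n**3 - 33*n**2 - 18*n - 1.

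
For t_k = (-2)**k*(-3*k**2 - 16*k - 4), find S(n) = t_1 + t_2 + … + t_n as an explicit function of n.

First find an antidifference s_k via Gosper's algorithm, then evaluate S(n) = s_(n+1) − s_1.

Compute t_(k+1)/t_k: get 2*(-3*k**2 - 22*k - 23)/(3*k**2 + 16*k + 4).
A = -2, B = 1, C = k**2 + 16*k/3 + 4/3.
f must satisfy (-2)·f(k+1) − (1)·f(k) = k**2 + 16*k/3 + 4/3.
Degrees (0,0,2) ⇒ d ≤ 2.
Coefficient equations give f(k) = -(k**2 + 4*k - 2)/3.
Get s_k = R·t_k = (-2)**k*(k**2 + 4*k - 2) with R(k) = B(k−1)f(k)/C(k) = -(k**2 + 4*k - 2)/(3*k**2 + 16*k + 4).
Check: Δs_k = (-2)**k*(-3*k**2 - 16*k - 4). ✓
Σ_(k=1)^n t_k = s_(n+1) − s_(1) = ((-2)**(n + 1)*(n**2 + 6*n + 3)) − (-6), i.e. -2*(-2)**n*n**2 - 12*(-2)**n*n - 6*(-2)**n + 6.

S(n) = -2*(-2)**n*n**2 - 12*(-2)**n*n - 6*(-2)**n + 6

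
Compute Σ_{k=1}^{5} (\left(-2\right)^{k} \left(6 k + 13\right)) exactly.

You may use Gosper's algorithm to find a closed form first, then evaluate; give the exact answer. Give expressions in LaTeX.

The ratio is 2*(-6*k - 19)/(6*k + 13).
A = -2, B = 1, C = k + 13/6.
f must satisfy (-2)·f(k+1) − (1)·f(k) = k + 13/6.
Degrees (0,0,1) ⇒ d ≤ 1.
A polynomial solution: f(k) = -(2*k + 3)/6.
Certificate R = B(k−1)f/C = -(2*k + 3)/(6*k + 13) gives s_k = (-2)**k*(-2*k - 3).
s_(k+1) − s_k = (-2)**k*(6*k + 13) = t_k.
Sum = s_(6) − s_(1); s_(6) = -960, s_(1) = 10 ⇒ -970.

Σ = -970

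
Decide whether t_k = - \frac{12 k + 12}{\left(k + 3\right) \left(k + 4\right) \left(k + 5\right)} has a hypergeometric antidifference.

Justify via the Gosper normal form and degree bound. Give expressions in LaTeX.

Step 1: r(k) = (k + 2)*(k + 3)/((k + 1)*(k + 6)).
So A=k + 3 and B=k + 6, with C=k + 1.
Need (k + 3)·f(k+1) − (k + 5)·f(k) = k + 1.
From deg A=1, deg B=1, deg C=1: d=2.
Solving with deg f ≤ 2: f(k) = k*(k + 1)/6.
Then R = B(k−1)f/C = k*(k + 5)/6, so s_k = R(k)·t_k = -2*k*(k + 1)/((k + 3)*(k + 4)).
s_(k+1) − s_k = 12*(-k - 1)/(k**3 + 12*k**2 + 47*k + 60) = t_k.

Yes. s_k = - \frac{2 k \left(k + 1\right)}{\left(k + 3\right) \left(k + 4\right)}.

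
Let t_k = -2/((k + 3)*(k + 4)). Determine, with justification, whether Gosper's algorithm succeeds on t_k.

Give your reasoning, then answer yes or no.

Yes. s_k = -2*k/(3*k + 9).

Ratio r(k) = (k + 3)/(k + 5).
So A=k + 3 and B=k + 5, with C=1.
f must satisfy (k + 3)·f(k+1) − (k + 4)·f(k) = 1.
deg f ≤ 1 (via 1,1,0).
Coefficient equations give f(k) = k/3.
Certificate R = B(k−1)f/C = k*(k + 4)/3 gives s_k = -2*k/(3*k + 9).
Check: Δs_k = -2/(k**2 + 7*k + 12). ✓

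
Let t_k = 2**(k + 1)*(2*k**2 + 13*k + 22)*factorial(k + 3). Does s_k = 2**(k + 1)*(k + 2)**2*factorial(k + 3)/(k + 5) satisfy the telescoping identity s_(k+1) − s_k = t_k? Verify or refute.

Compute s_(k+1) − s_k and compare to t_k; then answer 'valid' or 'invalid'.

Invalid: residual -6*2**k*(2*k**3 + 23*k**2 + 86*k + 108)*factorial(k + 3)/((k + 5)*(k + 6)) ≠ 0.

s_(k+1) = 2**(k + 2)*(k + 3)**2*factorial(k + 4)/(k + 6)
s_(k+1) − s_k = 2**(k + 1)*(k**2 + 8*k + 14)*(2*k**2 + 13*k + 24)*factorial(k + 3)/((k + 5)*(k + 6))
(s_(k+1) − s_k) − t_k = -6*2**k*(2*k**3 + 23*k**2 + 86*k + 108)*factorial(k + 3)/((k + 5)*(k + 6))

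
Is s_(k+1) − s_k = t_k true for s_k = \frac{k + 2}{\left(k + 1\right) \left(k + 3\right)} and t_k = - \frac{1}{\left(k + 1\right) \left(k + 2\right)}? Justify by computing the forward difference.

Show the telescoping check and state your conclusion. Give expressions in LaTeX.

s_(k+1) = (k + 3)/((k + 2)*(k + 4))
s_(k+1) − s_k = (-k**2 - 5*k - 7)/(k**4 + 10*k**3 + 35*k**2 + 50*k + 24)
(s_(k+1) − s_k) − t_k = (2*k + 5)/(k**4 + 10*k**3 + 35*k**2 + 50*k + 24)

Invalid: residual \frac{2 k + 5}{k^{4} + 10 k^{3} + 35 k^{2} + 50 k + 24} ≠ 0.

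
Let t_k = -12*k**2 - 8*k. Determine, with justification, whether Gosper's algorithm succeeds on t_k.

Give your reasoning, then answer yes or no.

Yes. s_k = 2*k*(-2*k**2 + k + 1).

r(k) = (3*k**2 + 8*k + 5)/(k*(3*k + 2)) after simplifying.
A = 1, B = 1, C = k**2 + 2*k/3.
Set up (1)·f(k+1) − (1)·f(k) − (k**2 + 2*k/3) = 0.
Bound: deg f ≤ 3.
Match coefficients ⇒ f(k) = k*(k - 1)*(2*k + 1)/6.
Certificate R = B(k−1)f/C = (k - 1)*(2*k + 1)/(2*(3*k + 2)) gives s_k = 2*k*(-2*k**2 + k + 1).
Check: Δs_k = 4*k*(-3*k - 2). ✓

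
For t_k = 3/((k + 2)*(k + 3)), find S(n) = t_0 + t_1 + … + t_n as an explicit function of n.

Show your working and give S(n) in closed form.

r(k) = (k + 2)/(k + 4) after simplifying.
Take A(k)=k + 2, B(k)=k + 4, C(k)=1.
f must satisfy (k + 2)·f(k+1) − (k + 3)·f(k) = 1.
Degrees (1,1,0) ⇒ d ≤ 1.
Solving with deg f ≤ 1: f(k) = k/2.
Then R = B(k−1)f/C = k*(k + 3)/2, so s_k = R(k)·t_k = 3*k/(2*(k + 2)).
Verify: 3/(k**2 + 5*k + 6) matches t_k.
Σ_(k=0)^n t_k = s_(n+1) − s_(0) = (3*(n + 1)/(2*(n + 3))) − (0), i.e. 3*(n + 1)/(2*(n + 3)).

S(n) = 3*(n + 1)/(2*(n + 3))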